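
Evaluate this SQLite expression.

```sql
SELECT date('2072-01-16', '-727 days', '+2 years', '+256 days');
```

2072-10-01

Applying '-727 days' to 2072-01-16: counting 727 days back gives 2070-01-19.
Adding +2 years to 2070-01-19 gives 2072-01-19.
Applying '+256 days' to 2072-01-19: counting 256 days forward gives 2072-10-01.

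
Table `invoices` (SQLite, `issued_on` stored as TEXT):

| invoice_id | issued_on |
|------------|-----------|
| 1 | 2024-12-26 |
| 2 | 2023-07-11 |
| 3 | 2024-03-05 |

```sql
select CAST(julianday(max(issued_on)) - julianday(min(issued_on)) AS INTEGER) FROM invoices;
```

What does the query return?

MIN = 2023-07-11, MAX = 2024-12-26.
20 days remain in July 2023 after the 11th (31 − 11).
Full months from August 2023 through November 2024 contribute their day counts.
Then 26 days into December 2024.
Total: 20 + 31 + 30 + 31 + 30 + 31 + 31 + 29 + 31 + 30 + 31 + 30 + 31 + 31 + 30 + 31 + 30 + 26 = 534.

534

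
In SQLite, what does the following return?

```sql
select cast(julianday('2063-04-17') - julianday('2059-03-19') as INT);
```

1490

12 days remain in March 2059 after the 19th (31 − 19).
Full months from April 2059 through March 2063 contribute their day counts.
Then 17 days into April 2063.
Total: 12 + 30 + 31 + 30 + 31 + 31 + 30 + 31 + 30 + 31 + 31 + 29 + 31 + 30 + 31 + 30 + 31 + 31 + 30 + 31 + 30 + 31 + 31 + 28 + 31 + 30 + 31 + 30 + 31 + 31 + 30 + 31 + 30 + 31 + 31 + 28 + 31 + 30 + 31 + 30 + 31 + 31 + 30 + 31 + 30 + 31 + 31 + 28 + 31 + 17 = 1490.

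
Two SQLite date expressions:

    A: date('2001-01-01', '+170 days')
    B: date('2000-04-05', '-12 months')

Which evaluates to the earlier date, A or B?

B

A = 2001-06-20.
B = 1999-04-05.
B is earlier.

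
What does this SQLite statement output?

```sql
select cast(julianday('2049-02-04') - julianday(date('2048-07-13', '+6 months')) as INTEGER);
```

22

Adding +6 months to 2048-07-13 gives 2049-01-13.
18 days remain in January 2049 after the 13th (31 − 13).
Then 4 days into February 2049.
Total: 18 + 4 = 22.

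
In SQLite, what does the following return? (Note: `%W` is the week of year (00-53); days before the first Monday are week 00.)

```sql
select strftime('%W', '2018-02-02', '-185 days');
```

First apply '-185 days': 2018-02-02 → 2017-08-01.
2017-08-01 is a Tuesday. SQLite's %W counts Mondays since the year started; the result is 31.

31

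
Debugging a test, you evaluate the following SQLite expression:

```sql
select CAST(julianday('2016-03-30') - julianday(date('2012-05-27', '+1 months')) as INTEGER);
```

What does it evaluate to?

Adding +1 month to 2012-05-27 gives 2012-06-27.
3 days remain in June 2012 after the 27th (30 − 27).
Full months from July 2012 through February 2016 contribute their day counts.
Then 30 days into March 2016.
Total: 3 + 31 + 31 + 30 + 31 + 30 + 31 + 31 + 28 + 31 + 30 + 31 + 30 + 31 + 31 + 30 + 31 + 30 + 31 + 31 + 28 + 31 + 30 + 31 + 30 + 31 + 31 + 30 + 31 + 30 + 31 + 31 + 28 + 31 + 30 + 31 + 30 + 31 + 31 + 30 + 31 + 30 + 31 + 31 + 29 + 30 = 1372.

1372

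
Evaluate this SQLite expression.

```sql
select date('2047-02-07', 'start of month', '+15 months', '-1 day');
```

`start of month` rewinds 2047-02-07 to 2047-02-01.
Adding +15 months to 2047-02-01 gives 2048-05-01.
Going back 1 day from 2048-05-01 reaches 2048-04-30 (last day of April, 30 days).

2048-04-30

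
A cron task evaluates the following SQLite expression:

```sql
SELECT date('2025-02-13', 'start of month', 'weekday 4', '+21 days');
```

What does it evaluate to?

`start of month` rewinds 2025-02-13 to 2025-02-01.
`weekday 4` advances to the next Thursday; 2025-02-01 is a Saturday, so it moves forward to 2025-02-06.
Advancing 21 more days within February lands on 2025-02-27.

2025-02-27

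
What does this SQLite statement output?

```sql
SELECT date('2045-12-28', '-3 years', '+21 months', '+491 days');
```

2046-02-01

Adding -3 years to 2045-12-28 gives 2042-12-28.
Adding +21 months to 2042-12-28 gives 2044-09-28.
Applying '+491 days' to 2044-09-28: counting 491 days forward gives 2046-02-01.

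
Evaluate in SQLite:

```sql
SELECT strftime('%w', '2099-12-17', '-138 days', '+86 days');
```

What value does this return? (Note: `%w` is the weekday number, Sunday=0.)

1

First apply '-138 days', '+86 days': 2099-12-17 → 2099-10-26.
2099-10-26 is a Monday; with Sunday=0 that is 1.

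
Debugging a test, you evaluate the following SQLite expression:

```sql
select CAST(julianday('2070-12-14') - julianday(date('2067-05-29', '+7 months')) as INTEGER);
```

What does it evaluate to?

1081

Adding +7 months to 2067-05-29 gives 2067-12-29.
2 days remain in December 2067 after the 29th (31 − 29).
Full months from January 2068 through November 2070 contribute their day counts.
Then 14 days into December 2070.
Total: 2 + 31 + 29 + 31 + 30 + 31 + 30 + 31 + 31 + 30 + 31 + 30 + 31 + 31 + 28 + 31 + 30 + 31 + 30 + 31 + 31 + 30 + 31 + 30 + 31 + 31 + 28 + 31 + 30 + 31 + 30 + 31 + 31 + 30 + 31 + 30 + 14 = 1081.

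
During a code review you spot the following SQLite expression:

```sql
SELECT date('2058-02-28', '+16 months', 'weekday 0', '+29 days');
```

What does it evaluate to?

Adding +16 months to 2058-02-28 gives 2059-06-28.
`weekday 0` advances to the next Sunday; 2059-06-28 is a Saturday, so it moves forward to 2059-06-29.
June 2059 has 30 days; 1 remain after the 29th, so 2 days reach 2059-07-01.
Advancing 27 more days within July lands on 2059-07-28.

2059-07-28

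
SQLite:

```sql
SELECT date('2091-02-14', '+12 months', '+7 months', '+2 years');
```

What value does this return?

Adding +12 months to 2091-02-14 gives 2092-02-14.
Adding +7 months to 2092-02-14 gives 2092-09-14.
Adding +2 years to 2092-09-14 gives 2094-09-14.

2094-09-14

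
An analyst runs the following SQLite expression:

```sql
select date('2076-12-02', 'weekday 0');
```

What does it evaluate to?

2076-12-06

`weekday 0` advances to the next Sunday; 2076-12-02 is a Wednesday, so it moves forward to 2076-12-06.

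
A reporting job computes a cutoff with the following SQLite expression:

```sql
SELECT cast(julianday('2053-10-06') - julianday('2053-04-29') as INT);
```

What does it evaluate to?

160

1 day remains in April 2053 after the 29th (30 − 29).
May 2053: 31 days.
June 2053: 30 days.
July 2053: 31 days.
August 2053: 31 days.
September 2053: 30 days.
Then 6 days into October 2053.
Total: 1 + 31 + 30 + 31 + 31 + 30 + 6 = 160.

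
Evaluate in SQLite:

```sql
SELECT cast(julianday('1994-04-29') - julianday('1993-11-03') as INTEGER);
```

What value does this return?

177

27 days remain in November 1993 after the 3rd (30 − 3).
December 1993: 31 days.
January 1994: 31 days.
February 1994: 28 days.
March 1994: 31 days.
Then 29 days into April 1994.
Total: 27 + 31 + 31 + 28 + 31 + 29 = 177.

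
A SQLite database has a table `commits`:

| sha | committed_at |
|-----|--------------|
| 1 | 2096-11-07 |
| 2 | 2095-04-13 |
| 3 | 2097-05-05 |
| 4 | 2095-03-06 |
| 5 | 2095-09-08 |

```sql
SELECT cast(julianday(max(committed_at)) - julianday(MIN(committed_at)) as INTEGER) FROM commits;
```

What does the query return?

MIN = 2095-03-06, MAX = 2097-05-05.
25 days remain in March 2095 after the 6th (31 − 6).
Full months from April 2095 through April 2097 contribute their day counts.
Then 5 days into May 2097.
Total: 25 + 30 + 31 + 30 + 31 + 31 + 30 + 31 + 30 + 31 + 31 + 29 + 31 + 30 + 31 + 30 + 31 + 31 + 30 + 31 + 30 + 31 + 31 + 28 + 31 + 30 + 5 = 791.

791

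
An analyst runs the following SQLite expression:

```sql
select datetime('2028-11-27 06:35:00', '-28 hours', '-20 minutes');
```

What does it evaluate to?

2028-11-26 02:15:00

-28 hours from 2028-11-27 06:35:00 is 2028-11-26 02:35:00 (crosses midnight).
-20 minutes from 2028-11-26 02:35:00 is 2028-11-26 02:15:00.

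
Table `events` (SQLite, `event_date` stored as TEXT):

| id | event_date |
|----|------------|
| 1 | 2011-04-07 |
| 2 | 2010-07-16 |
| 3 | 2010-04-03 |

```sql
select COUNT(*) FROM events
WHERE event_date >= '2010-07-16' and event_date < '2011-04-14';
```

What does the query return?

Rows in [2010-07-16, 2011-04-14): 2011-04-07, 2010-07-16 → 2 rows.

2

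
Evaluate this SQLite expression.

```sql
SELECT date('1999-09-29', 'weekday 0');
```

1999-10-03

`weekday 0` advances to the next Sunday; 1999-09-29 is a Wednesday, so it moves forward to 1999-10-03.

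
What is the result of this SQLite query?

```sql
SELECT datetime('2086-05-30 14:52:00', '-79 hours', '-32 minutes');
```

2086-05-27 07:20:00

-79 hours from 2086-05-30 14:52:00 is 2086-05-27 07:52:00 (crosses midnight).
-32 minutes from 2086-05-27 07:52:00 is 2086-05-27 07:20:00.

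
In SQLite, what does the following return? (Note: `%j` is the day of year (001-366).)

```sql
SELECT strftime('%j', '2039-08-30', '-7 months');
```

First apply '-7 months': 2039-08-30 → 2039-01-30.
Day-of-year for 2039-01-30: days since 2039-01-01 inclusive = 30, zero-padded to 030.

030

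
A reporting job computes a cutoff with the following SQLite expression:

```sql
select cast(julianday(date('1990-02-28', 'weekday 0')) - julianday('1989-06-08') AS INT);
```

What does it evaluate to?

269

`weekday 0` advances to the next Sunday; 1990-02-28 is a Wednesday, so it moves forward to 1990-03-04.
22 days remain in June 1989 after the 8th (30 − 8).
Full months from July 1989 through February 1990 contribute their day counts.
Then 4 days into March 1990.
Total: 22 + 31 + 31 + 30 + 31 + 30 + 31 + 31 + 28 + 4 = 269.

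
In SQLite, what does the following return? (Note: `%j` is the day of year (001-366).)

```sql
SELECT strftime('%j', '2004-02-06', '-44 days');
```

First apply '-44 days': 2004-02-06 → 2003-12-24.
Day-of-year for 2003-12-24: days since 2003-01-01 inclusive = 358, zero-padded to 358.

358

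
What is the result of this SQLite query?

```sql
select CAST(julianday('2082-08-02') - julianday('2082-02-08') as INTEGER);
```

175

20 days remain in February 2082 after the 8th (28 − 8).
March 2082: 31 days.
April 2082: 30 days.
May 2082: 31 days.
June 2082: 30 days.
July 2082: 31 days.
Then 2 days into August 2082.
Total: 20 + 31 + 30 + 31 + 30 + 31 + 2 = 175.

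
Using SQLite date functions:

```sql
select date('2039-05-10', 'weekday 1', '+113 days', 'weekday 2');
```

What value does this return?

2039-09-06

`weekday 1` advances to the next Monday; 2039-05-10 is a Tuesday, so it moves forward to 2039-05-16.
Applying '+113 days' to 2039-05-16: counting 113 days forward gives 2039-09-06.
`weekday 2` advances to the next Tuesday; 2039-09-06 is already a Tuesday, so it stays at 2039-09-06.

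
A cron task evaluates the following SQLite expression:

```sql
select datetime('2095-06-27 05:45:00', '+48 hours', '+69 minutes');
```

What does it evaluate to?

+48 hours from 2095-06-27 05:45:00 is 2095-06-29 05:45:00 (crosses midnight).
69 minutes = 1h 9m; +69 minutes from 2095-06-29 05:45:00 is 2095-06-29 06:54:00.

2095-06-29 06:54:00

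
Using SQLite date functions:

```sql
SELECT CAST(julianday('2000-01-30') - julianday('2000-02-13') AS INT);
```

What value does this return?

1 day remains in January 2000 after the 30th (31 − 30).
Then 13 days into February 2000.
Total: 1 + 13 = 14.
The subtraction is earlier − later, so the result is −14 → -14.

-14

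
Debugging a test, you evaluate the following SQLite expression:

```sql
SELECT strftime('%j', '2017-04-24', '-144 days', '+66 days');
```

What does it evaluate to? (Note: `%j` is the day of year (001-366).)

First apply '-144 days', '+66 days': 2017-04-24 → 2017-02-05.
Day-of-year for 2017-02-05: days since 2017-01-01 inclusive = 36, zero-padded to 036.

036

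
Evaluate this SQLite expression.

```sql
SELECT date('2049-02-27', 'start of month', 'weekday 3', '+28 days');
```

`start of month` rewinds 2049-02-27 to 2049-02-01.
`weekday 3` advances to the next Wednesday; 2049-02-01 is a Monday, so it moves forward to 2049-02-03.
February 2049 has 28 days; 25 remain after the 3rd, so 26 days reach 2049-03-01.
Advancing 2 more days within March lands on 2049-03-03.

2049-03-03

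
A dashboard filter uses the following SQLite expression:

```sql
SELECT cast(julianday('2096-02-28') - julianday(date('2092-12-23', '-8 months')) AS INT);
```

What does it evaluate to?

1406

Adding -8 months to 2092-12-23 gives 2092-04-23.
7 days remain in April 2092 after the 23rd (30 − 23).
Full months from May 2092 through January 2096 contribute their day counts.
Then 28 days into February 2096.
Total: 7 + 31 + 30 + 31 + 31 + 30 + 31 + 30 + 31 + 31 + 28 + 31 + 30 + 31 + 30 + 31 + 31 + 30 + 31 + 30 + 31 + 31 + 28 + 31 + 30 + 31 + 30 + 31 + 31 + 30 + 31 + 30 + 31 + 31 + 28 + 31 + 30 + 31 + 30 + 31 + 31 + 30 + 31 + 30 + 31 + 31 + 28 = 1406.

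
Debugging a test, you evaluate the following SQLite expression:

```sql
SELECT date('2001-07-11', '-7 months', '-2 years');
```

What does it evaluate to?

Adding -7 months to 2001-07-11 gives 2000-12-11.
Adding -2 years to 2000-12-11 gives 1998-12-11.

1998-12-11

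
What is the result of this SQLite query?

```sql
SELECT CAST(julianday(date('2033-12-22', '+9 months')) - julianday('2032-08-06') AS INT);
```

777

Adding +9 months to 2033-12-22 gives 2034-09-22.
25 days remain in August 2032 after the 6th (31 − 6).
Full months from September 2032 through August 2034 contribute their day counts.
Then 22 days into September 2034.
Total: 25 + 30 + 31 + 30 + 31 + 31 + 28 + 31 + 30 + 31 + 30 + 31 + 31 + 30 + 31 + 30 + 31 + 31 + 28 + 31 + 30 + 31 + 30 + 31 + 31 + 22 = 777.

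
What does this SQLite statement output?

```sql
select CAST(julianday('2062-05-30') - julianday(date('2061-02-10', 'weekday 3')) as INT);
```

468

`weekday 3` advances to the next Wednesday; 2061-02-10 is a Thursday, so it moves forward to 2061-02-16.
12 days remain in February 2061 after the 16th (28 − 16).
Full months from March 2061 through April 2062 contribute their day counts.
Then 30 days into May 2062.
Total: 12 + 31 + 30 + 31 + 30 + 31 + 31 + 30 + 31 + 30 + 31 + 31 + 28 + 31 + 30 + 30 = 468.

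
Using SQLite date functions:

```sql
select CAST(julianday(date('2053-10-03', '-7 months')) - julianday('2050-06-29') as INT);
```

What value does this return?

Adding -7 months to 2053-10-03 gives 2053-03-03.
1 day remains in June 2050 after the 29th (30 − 29).
Full months from July 2050 through February 2053 contribute their day counts.
Then 3 days into March 2053.
Total: 1 + 31 + 31 + 30 + 31 + 30 + 31 + 31 + 28 + 31 + 30 + 31 + 30 + 31 + 31 + 30 + 31 + 30 + 31 + 31 + 29 + 31 + 30 + 31 + 30 + 31 + 31 + 30 + 31 + 30 + 31 + 31 + 28 + 3 = 978.

978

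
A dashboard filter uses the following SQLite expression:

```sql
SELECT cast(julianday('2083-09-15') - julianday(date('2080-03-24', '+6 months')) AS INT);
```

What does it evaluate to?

1086

Adding +6 months to 2080-03-24 gives 2080-09-24.
6 days remain in September 2080 after the 24th (30 − 24).
Full months from October 2080 through August 2083 contribute their day counts.
Then 15 days into September 2083.
Total: 6 + 31 + 30 + 31 + 31 + 28 + 31 + 30 + 31 + 30 + 31 + 31 + 30 + 31 + 30 + 31 + 31 + 28 + 31 + 30 + 31 + 30 + 31 + 31 + 30 + 31 + 30 + 31 + 31 + 28 + 31 + 30 + 31 + 30 + 31 + 31 + 15 = 1086.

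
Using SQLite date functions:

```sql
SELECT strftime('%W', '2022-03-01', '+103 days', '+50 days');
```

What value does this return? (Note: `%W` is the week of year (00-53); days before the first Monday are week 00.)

31

First apply '+103 days', '+50 days': 2022-03-01 → 2022-08-01.
2022-08-01 is a Monday. SQLite's %W counts Mondays since the year started; the result is 31.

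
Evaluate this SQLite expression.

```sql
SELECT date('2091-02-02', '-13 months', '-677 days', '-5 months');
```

Adding -13 months to 2091-02-02 gives 2090-01-02.
Applying '-677 days' to 2090-01-02: counting 677 days back gives 2088-02-25.
Adding -5 months to 2088-02-25 gives 2087-09-25.

2087-09-25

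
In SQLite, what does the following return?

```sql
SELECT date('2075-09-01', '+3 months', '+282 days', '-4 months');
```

2076-05-08

Adding +3 months to 2075-09-01 gives 2075-12-01.
Applying '+282 days' to 2075-12-01: counting 282 days forward gives 2076-09-08.
Adding -4 months to 2076-09-08 gives 2076-05-08.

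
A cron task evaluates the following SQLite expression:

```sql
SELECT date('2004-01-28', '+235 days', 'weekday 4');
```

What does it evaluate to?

Applying '+235 days' to 2004-01-28: counting 235 days forward gives 2004-09-19.
`weekday 4` advances to the next Thursday; 2004-09-19 is a Sunday, so it moves forward to 2004-09-23.

2004-09-23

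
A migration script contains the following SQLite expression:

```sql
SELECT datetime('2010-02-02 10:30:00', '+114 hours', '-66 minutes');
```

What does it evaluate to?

2010-02-07 03:24:00

+114 hours from 2010-02-02 10:30:00 is 2010-02-07 04:30:00 (crosses midnight).
66 minutes = 1h 6m; -66 minutes from 2010-02-07 04:30:00 is 2010-02-07 03:24:00.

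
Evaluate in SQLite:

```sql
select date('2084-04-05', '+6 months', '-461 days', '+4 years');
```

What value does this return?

2087-07-02

Adding +6 months to 2084-04-05 gives 2084-10-05.
Applying '-461 days' to 2084-10-05: counting 461 days back gives 2083-07-02.
Adding +4 years to 2083-07-02 gives 2087-07-02.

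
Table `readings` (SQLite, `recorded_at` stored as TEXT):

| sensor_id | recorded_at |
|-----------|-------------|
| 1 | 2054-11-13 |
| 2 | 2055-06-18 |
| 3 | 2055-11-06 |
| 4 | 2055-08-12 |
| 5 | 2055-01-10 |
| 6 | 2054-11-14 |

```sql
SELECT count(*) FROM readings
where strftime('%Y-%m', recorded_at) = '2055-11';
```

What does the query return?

Rows with year-month 2055-11: 2055-11-06 → 1.

1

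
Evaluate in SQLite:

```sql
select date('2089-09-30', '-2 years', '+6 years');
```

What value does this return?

Adding -2 years to 2089-09-30 gives 2087-09-30.
Adding +6 years to 2087-09-30 gives 2093-09-30.

2093-09-30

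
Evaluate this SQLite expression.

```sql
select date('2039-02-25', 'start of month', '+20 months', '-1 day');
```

2040-09-30

`start of month` rewinds 2039-02-25 to 2039-02-01.
Adding +20 months to 2039-02-01 gives 2040-10-01.
Going back 1 day from 2040-10-01 reaches 2040-09-30 (last day of September, 30 days).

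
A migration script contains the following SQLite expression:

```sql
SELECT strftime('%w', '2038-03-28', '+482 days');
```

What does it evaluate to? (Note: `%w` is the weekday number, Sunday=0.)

First apply '+482 days': 2038-03-28 → 2039-07-23.
2039-07-23 is a Saturday; with Sunday=0 that is 6.

6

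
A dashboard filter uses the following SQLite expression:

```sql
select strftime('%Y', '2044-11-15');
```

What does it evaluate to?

2044

`%Y` extracts the 4-digit year: 2044.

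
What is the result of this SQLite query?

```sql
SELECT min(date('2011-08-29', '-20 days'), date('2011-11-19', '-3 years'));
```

date('2011-08-29', '-20 days') → 2011-08-09.
date('2011-11-19', '-3 years') → 2008-11-19.
Earlier of the two is 2008-11-19.

2008-11-19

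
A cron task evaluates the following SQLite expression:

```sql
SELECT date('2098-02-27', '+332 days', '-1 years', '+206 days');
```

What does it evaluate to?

Applying '+332 days' to 2098-02-27: counting 332 days forward gives 2099-01-25.
Adding -1 year to 2099-01-25 gives 2098-01-25.
Applying '+206 days' to 2098-01-25: counting 206 days forward gives 2098-08-19.

2098-08-19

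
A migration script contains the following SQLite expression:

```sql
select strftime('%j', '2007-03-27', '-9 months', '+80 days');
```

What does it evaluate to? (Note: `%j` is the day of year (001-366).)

258

First apply '-9 months', '+80 days': 2007-03-27 → 2006-09-15.
Day-of-year for 2006-09-15: days since 2006-01-01 inclusive = 258, zero-padded to 258.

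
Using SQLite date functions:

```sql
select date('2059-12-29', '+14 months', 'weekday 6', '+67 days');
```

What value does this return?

2061-05-11

Adding +14 months to 2059-12-29 targets 2061-02-29. February 2061 has only 28 days, so SQLite normalizes the 1-day overflow forward to 2061-03-01.
`weekday 6` advances to the next Saturday; 2061-03-01 is a Tuesday, so it moves forward to 2061-03-05.
Applying '+67 days' to 2061-03-05: counting 67 days forward gives 2061-05-11.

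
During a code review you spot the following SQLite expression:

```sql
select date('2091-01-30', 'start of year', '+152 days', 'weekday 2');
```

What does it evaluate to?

2091-06-05

`start of year` rewinds 2091-01-30 to 2091-01-01.
Applying '+152 days' to 2091-01-01: counting 152 days forward gives 2091-06-02.
`weekday 2` advances to the next Tuesday; 2091-06-02 is a Saturday, so it moves forward to 2091-06-05.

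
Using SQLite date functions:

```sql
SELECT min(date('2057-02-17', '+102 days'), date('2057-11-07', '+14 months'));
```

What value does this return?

date('2057-02-17', '+102 days') → 2057-05-30.
date('2057-11-07', '+14 months') → 2059-01-07.
Earlier of the two is 2057-05-30.

2057-05-30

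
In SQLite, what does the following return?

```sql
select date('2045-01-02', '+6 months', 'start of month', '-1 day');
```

2045-06-30

Adding +6 months to 2045-01-02 gives 2045-07-02.
`start of month` rewinds 2045-07-02 to 2045-07-01.
Going back 1 day from 2045-07-01 reaches 2045-06-30 (last day of June, 30 days).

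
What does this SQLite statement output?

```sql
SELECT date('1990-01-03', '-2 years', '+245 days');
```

Adding -2 years to 1990-01-03 gives 1988-01-03.
Applying '+245 days' to 1988-01-03: counting 245 days forward gives 1988-09-04.

1988-09-04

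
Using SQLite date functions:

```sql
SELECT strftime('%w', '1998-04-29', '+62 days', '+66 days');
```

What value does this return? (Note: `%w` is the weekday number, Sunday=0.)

5

First apply '+62 days', '+66 days': 1998-04-29 → 1998-09-04.
1998-09-04 is a Friday; with Sunday=0 that is 5.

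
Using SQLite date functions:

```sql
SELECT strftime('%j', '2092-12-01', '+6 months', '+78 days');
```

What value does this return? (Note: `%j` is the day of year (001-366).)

First apply '+6 months', '+78 days': 2092-12-01 → 2093-08-18.
Day-of-year for 2093-08-18: days since 2093-01-01 inclusive = 230, zero-padded to 230.

230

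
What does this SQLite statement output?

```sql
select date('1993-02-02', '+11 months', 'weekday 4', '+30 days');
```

1994-02-05

Adding +11 months to 1993-02-02 gives 1994-01-02.
`weekday 4` advances to the next Thursday; 1994-01-02 is a Sunday, so it moves forward to 1994-01-06.
January 1994 has 31 days; 25 remain after the 6th, so 26 days reach 1994-02-01.
Advancing 4 more days within February lands on 1994-02-05.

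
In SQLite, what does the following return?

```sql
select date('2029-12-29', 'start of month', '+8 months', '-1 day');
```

2030-07-31

`start of month` rewinds 2029-12-29 to 2029-12-01.
Adding +8 months to 2029-12-01 gives 2030-08-01.
Going back 1 day from 2030-08-01 reaches 2030-07-31 (last day of July, 31 days).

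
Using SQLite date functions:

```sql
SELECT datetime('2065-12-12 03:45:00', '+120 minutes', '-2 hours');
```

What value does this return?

120 minutes = 2h 0m; +120 minutes from 2065-12-12 03:45:00 is 2065-12-12 05:45:00.
-2 hours from 2065-12-12 05:45:00 is 2065-12-12 03:45:00.

2065-12-12 03:45:00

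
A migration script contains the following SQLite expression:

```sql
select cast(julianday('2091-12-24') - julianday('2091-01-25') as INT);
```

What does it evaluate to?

333

6 days remain in January 2091 after the 25th (31 − 25).
Full months from February 2091 through November 2091 contribute their day counts.
Then 24 days into December 2091.
Total: 6 + 28 + 31 + 30 + 31 + 30 + 31 + 31 + 30 + 31 + 30 + 24 = 333.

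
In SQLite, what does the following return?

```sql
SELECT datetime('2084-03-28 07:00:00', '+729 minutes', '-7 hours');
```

729 minutes = 12h 9m; +729 minutes from 2084-03-28 07:00:00 is 2084-03-28 19:09:00.
-7 hours from 2084-03-28 19:09:00 is 2084-03-28 12:09:00.

2084-03-28 12:09:00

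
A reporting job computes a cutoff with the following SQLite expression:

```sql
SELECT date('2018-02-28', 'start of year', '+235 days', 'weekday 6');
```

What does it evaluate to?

`start of year` rewinds 2018-02-28 to 2018-01-01.
Applying '+235 days' to 2018-01-01: counting 235 days forward gives 2018-08-24.
`weekday 6` advances to the next Saturday; 2018-08-24 is a Friday, so it moves forward to 2018-08-25.

2018-08-25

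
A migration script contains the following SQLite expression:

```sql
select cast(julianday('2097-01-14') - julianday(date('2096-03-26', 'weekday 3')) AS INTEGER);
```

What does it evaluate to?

292

`weekday 3` advances to the next Wednesday; 2096-03-26 is a Monday, so it moves forward to 2096-03-28.
3 days remain in March 2096 after the 28th (31 − 28).
Full months from April 2096 through December 2096 contribute their day counts.
Then 14 days into January 2097.
Total: 3 + 30 + 31 + 30 + 31 + 31 + 30 + 31 + 30 + 31 + 14 = 292.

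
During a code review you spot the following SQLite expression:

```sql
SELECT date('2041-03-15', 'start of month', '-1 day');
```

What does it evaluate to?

`start of month` rewinds 2041-03-15 to 2041-03-01.
Going back 1 day from 2041-03-01 reaches 2041-02-28 (last day of February, 28 days).

2041-02-28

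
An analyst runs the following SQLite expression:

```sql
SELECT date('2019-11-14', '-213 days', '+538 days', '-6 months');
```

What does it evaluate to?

Applying '-213 days' to 2019-11-14: counting 213 days back gives 2019-04-15.
Applying '+538 days' to 2019-04-15: counting 538 days forward gives 2020-10-04.
Adding -6 months to 2020-10-04 gives 2020-04-04.

2020-04-04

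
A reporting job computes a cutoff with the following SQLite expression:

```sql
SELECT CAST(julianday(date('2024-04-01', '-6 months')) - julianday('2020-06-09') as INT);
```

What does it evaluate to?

1209

Adding -6 months to 2024-04-01 gives 2023-10-01.
21 days remain in June 2020 after the 9th (30 − 9).
Full months from July 2020 through September 2023 contribute their day counts.
Then 1 day into October 2023.
Total: 21 + 31 + 31 + 30 + 31 + 30 + 31 + 31 + 28 + 31 + 30 + 31 + 30 + 31 + 31 + 30 + 31 + 30 + 31 + 31 + 28 + 31 + 30 + 31 + 30 + 31 + 31 + 30 + 31 + 30 + 31 + 31 + 28 + 31 + 30 + 31 + 30 + 31 + 31 + 30 + 1 = 1209.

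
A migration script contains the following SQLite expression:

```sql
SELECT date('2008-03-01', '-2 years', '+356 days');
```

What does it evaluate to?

Adding -2 years to 2008-03-01 gives 2006-03-01.
Applying '+356 days' to 2006-03-01: counting 356 days forward gives 2007-02-20.

2007-02-20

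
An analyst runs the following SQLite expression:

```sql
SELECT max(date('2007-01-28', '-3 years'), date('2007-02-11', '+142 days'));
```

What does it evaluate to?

date('2007-01-28', '-3 years') → 2004-01-28.
date('2007-02-11', '+142 days') → 2007-07-03.
Later of the two is 2007-07-03.

2007-07-03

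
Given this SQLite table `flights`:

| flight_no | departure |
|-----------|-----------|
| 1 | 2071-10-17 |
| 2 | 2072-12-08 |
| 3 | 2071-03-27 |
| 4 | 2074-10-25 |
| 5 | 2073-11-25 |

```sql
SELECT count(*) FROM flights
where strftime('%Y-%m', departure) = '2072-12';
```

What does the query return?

Rows with year-month 2072-12: 2072-12-08 → 1.

1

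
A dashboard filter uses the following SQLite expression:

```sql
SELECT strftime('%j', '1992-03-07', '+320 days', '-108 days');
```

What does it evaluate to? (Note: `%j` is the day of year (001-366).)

279

First apply '+320 days', '-108 days': 1992-03-07 → 1992-10-05.
Day-of-year for 1992-10-05: days since 1992-01-01 inclusive = 279, zero-padded to 279.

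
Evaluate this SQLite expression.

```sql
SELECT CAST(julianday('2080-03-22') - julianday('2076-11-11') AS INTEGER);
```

1227

19 days remain in November 2076 after the 11th (30 − 11).
Full months from December 2076 through February 2080 contribute their day counts.
Then 22 days into March 2080.
Total: 19 + 31 + 31 + 28 + 31 + 30 + 31 + 30 + 31 + 31 + 30 + 31 + 30 + 31 + 31 + 28 + 31 + 30 + 31 + 30 + 31 + 31 + 30 + 31 + 30 + 31 + 31 + 28 + 31 + 30 + 31 + 30 + 31 + 31 + 30 + 31 + 30 + 31 + 31 + 29 + 22 = 1227.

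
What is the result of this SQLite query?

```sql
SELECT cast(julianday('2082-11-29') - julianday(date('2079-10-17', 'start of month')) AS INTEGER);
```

1155

`start of month` rewinds 2079-10-17 to 2079-10-01.
30 days remain in October 2079 after the 1st (31 − 1).
Full months from November 2079 through October 2082 contribute their day counts.
Then 29 days into November 2082.
Total: 30 + 30 + 31 + 31 + 29 + 31 + 30 + 31 + 30 + 31 + 31 + 30 + 31 + 30 + 31 + 31 + 28 + 31 + 30 + 31 + 30 + 31 + 31 + 30 + 31 + 30 + 31 + 31 + 28 + 31 + 30 + 31 + 30 + 31 + 31 + 30 + 31 + 29 = 1155.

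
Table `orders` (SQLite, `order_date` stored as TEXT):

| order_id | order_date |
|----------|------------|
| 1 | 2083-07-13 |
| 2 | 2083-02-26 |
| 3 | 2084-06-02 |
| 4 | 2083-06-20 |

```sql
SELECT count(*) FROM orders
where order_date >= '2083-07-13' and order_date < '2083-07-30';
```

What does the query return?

Rows in [2083-07-13, 2083-07-30): 2083-07-13 → 1 row.

1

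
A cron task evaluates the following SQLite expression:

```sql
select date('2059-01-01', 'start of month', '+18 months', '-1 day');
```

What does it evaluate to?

`start of month` rewinds 2059-01-01 to 2059-01-01.
Adding +18 months to 2059-01-01 gives 2060-07-01.
Going back 1 day from 2060-07-01 reaches 2060-06-30 (last day of June, 30 days).

2060-06-30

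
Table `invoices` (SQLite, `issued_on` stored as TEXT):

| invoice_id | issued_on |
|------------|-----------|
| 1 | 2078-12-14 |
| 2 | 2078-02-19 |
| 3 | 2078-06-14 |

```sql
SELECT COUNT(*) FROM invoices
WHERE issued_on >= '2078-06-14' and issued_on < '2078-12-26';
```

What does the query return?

Rows in [2078-06-14, 2078-12-26): 2078-12-14, 2078-06-14 → 2 rows.

2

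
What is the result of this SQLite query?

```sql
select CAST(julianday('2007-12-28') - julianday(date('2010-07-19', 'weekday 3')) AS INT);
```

-936

`weekday 3` advances to the next Wednesday; 2010-07-19 is a Monday, so it moves forward to 2010-07-21.
3 days remain in December 2007 after the 28th (31 − 28).
Full months from January 2008 through June 2010 contribute their day counts.
Then 21 days into July 2010.
Total: 3 + 31 + 29 + 31 + 30 + 31 + 30 + 31 + 31 + 30 + 31 + 30 + 31 + 31 + 28 + 31 + 30 + 31 + 30 + 31 + 31 + 30 + 31 + 30 + 31 + 31 + 28 + 31 + 30 + 31 + 30 + 21 = 936.
The subtraction is earlier − later, so the result is −936 → -936.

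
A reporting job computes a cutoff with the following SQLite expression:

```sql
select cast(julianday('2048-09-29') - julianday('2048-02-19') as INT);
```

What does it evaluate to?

10 days remain in February 2048 after the 19th (29 − 19).
Full months from March 2048 through August 2048 contribute their day counts.
Then 29 days into September 2048.
Total: 10 + 31 + 30 + 31 + 30 + 31 + 31 + 29 = 223.

223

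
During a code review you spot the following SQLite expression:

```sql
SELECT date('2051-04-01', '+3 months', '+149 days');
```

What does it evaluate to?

2051-11-27

Adding +3 months to 2051-04-01 gives 2051-07-01.
Applying '+149 days' to 2051-07-01: counting 149 days forward gives 2051-11-27.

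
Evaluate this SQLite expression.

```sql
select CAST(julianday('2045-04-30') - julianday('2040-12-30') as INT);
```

1582

1 day remains in December 2040 after the 30th (31 − 30).
Full months from January 2041 through March 2045 contribute their day counts.
Then 30 days into April 2045.
Total: 1 + 31 + 28 + 31 + 30 + 31 + 30 + 31 + 31 + 30 + 31 + 30 + 31 + 31 + 28 + 31 + 30 + 31 + 30 + 31 + 31 + 30 + 31 + 30 + 31 + 31 + 28 + 31 + 30 + 31 + 30 + 31 + 31 + 30 + 31 + 30 + 31 + 31 + 29 + 31 + 30 + 31 + 30 + 31 + 31 + 30 + 31 + 30 + 31 + 31 + 28 + 31 + 30 = 1582.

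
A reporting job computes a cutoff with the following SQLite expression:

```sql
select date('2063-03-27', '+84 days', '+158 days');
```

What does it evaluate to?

Applying '+84 days' to 2063-03-27: counting 84 days forward gives 2063-06-19.
Applying '+158 days' to 2063-06-19: counting 158 days forward gives 2063-11-24.

2063-11-24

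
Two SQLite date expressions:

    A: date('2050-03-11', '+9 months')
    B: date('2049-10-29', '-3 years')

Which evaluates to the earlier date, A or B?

B

A = 2050-12-11.
B = 2046-10-29.
B is earlier.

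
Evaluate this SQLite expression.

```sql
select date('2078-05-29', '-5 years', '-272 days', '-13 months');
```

2071-07-30

Adding -5 years to 2078-05-29 gives 2073-05-29.
Applying '-272 days' to 2073-05-29: counting 272 days back gives 2072-08-30.
Adding -13 months to 2072-08-30 gives 2071-07-30.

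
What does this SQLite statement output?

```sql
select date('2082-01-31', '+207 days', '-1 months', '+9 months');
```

Applying '+207 days' to 2082-01-31: counting 207 days forward gives 2082-08-26.
Adding -1 month to 2082-08-26 gives 2082-07-26.
Adding +9 months to 2082-07-26 gives 2083-04-26.

2083-04-26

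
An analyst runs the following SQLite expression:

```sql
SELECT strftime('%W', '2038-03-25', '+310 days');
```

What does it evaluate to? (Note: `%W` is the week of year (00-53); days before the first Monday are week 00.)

First apply '+310 days': 2038-03-25 → 2039-01-29.
2039-01-29 is a Saturday. SQLite's %W counts Mondays since the year started; the result is 04.

04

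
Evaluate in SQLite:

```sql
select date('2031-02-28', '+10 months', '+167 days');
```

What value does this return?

2032-06-12

Adding +10 months to 2031-02-28 gives 2031-12-28.
Applying '+167 days' to 2031-12-28: counting 167 days forward gives 2032-06-12.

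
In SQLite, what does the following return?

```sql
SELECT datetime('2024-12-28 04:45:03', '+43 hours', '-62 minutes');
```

+43 hours from 2024-12-28 04:45:03 is 2024-12-29 23:45:03 (crosses midnight).
62 minutes = 1h 2m; -62 minutes from 2024-12-29 23:45:03 is 2024-12-29 22:43:03.

2024-12-29 22:43:03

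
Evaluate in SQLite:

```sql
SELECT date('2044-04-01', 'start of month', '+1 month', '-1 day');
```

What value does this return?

2044-04-30

`start of month` rewinds 2044-04-01 to 2044-04-01.
Adding +1 month to 2044-04-01 gives 2044-05-01.
Going back 1 day from 2044-05-01 reaches 2044-04-30 (last day of April, 30 days).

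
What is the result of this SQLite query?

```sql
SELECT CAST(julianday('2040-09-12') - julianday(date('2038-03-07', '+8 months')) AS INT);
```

675

Adding +8 months to 2038-03-07 gives 2038-11-07.
23 days remain in November 2038 after the 7th (30 − 7).
Full months from December 2038 through August 2040 contribute their day counts.
Then 12 days into September 2040.
Total: 23 + 31 + 31 + 28 + 31 + 30 + 31 + 30 + 31 + 31 + 30 + 31 + 30 + 31 + 31 + 29 + 31 + 30 + 31 + 30 + 31 + 31 + 12 = 675.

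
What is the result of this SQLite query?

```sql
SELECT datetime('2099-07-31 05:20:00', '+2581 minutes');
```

2099-08-02 00:21:00

2581 minutes = 43h 1m; +2581 minutes from 2099-07-31 05:20:00 is 2099-08-02 00:21:00 (crosses midnight).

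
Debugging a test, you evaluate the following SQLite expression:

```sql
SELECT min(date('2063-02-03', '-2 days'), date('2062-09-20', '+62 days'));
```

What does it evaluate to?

date('2063-02-03', '-2 days') → 2063-02-01.
date('2062-09-20', '+62 days') → 2062-11-21.
Earlier of the two is 2062-11-21.

2062-11-21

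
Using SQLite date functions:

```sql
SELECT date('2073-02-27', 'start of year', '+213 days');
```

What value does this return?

`start of year` rewinds 2073-02-27 to 2073-01-01.
Applying '+213 days' to 2073-01-01: counting 213 days forward gives 2073-08-02.

2073-08-02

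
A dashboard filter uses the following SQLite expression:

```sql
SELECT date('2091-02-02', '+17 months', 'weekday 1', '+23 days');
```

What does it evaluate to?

Adding +17 months to 2091-02-02 gives 2092-07-02.
`weekday 1` advances to the next Monday; 2092-07-02 is a Wednesday, so it moves forward to 2092-07-07.
Advancing 23 more days within July lands on 2092-07-30.

2092-07-30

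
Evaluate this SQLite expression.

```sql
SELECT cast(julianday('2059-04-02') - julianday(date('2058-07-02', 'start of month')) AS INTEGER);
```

`start of month` rewinds 2058-07-02 to 2058-07-01.
30 days remain in July 2058 after the 1st (31 − 1).
Full months from August 2058 through March 2059 contribute their day counts.
Then 2 days into April 2059.
Total: 30 + 31 + 30 + 31 + 30 + 31 + 31 + 28 + 31 + 2 = 275.

275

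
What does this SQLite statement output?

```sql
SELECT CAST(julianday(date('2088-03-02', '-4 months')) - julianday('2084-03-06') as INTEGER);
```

1336

Adding -4 months to 2088-03-02 gives 2087-11-02.
25 days remain in March 2084 after the 6th (31 − 6).
Full months from April 2084 through October 2087 contribute their day counts.
Then 2 days into November 2087.
Total: 25 + 30 + 31 + 30 + 31 + 31 + 30 + 31 + 30 + 31 + 31 + 28 + 31 + 30 + 31 + 30 + 31 + 31 + 30 + 31 + 30 + 31 + 31 + 28 + 31 + 30 + 31 + 30 + 31 + 31 + 30 + 31 + 30 + 31 + 31 + 28 + 31 + 30 + 31 + 30 + 31 + 31 + 30 + 31 + 2 = 1336.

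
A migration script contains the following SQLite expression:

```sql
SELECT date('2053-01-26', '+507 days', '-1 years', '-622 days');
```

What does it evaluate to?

Applying '+507 days' to 2053-01-26: counting 507 days forward gives 2054-06-17.
Adding -1 year to 2054-06-17 gives 2053-06-17.
Applying '-622 days' to 2053-06-17: counting 622 days back gives 2051-10-04.

2051-10-04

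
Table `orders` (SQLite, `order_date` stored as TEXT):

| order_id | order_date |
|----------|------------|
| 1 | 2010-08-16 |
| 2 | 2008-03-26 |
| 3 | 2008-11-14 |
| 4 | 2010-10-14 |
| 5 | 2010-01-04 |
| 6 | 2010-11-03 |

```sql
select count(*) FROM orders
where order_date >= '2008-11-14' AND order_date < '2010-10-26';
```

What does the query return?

4

Rows in [2008-11-14, 2010-10-26): 2010-08-16, 2008-11-14, 2010-10-14, 2010-01-04 → 4 rows.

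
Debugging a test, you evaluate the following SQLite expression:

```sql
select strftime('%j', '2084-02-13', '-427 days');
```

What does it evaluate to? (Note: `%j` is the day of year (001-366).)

347

First apply '-427 days': 2084-02-13 → 2082-12-13.
Day-of-year for 2082-12-13: days since 2082-01-01 inclusive = 347, zero-padded to 347.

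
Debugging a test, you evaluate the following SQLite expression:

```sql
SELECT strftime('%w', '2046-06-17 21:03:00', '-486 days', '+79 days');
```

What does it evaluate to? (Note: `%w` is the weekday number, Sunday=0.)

6

First apply '-486 days', '+79 days': 2046-06-17 21:03:00 → 2045-05-06 21:03:00.
2045-05-06 is a Saturday; with Sunday=0 that is 6.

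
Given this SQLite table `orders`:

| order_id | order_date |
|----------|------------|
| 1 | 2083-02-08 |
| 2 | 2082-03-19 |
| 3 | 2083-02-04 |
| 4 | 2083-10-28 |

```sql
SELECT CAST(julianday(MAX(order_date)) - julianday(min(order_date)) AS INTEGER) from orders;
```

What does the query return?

588

MIN = 2082-03-19, MAX = 2083-10-28.
12 days remain in March 2082 after the 19th (31 − 19).
Full months from April 2082 through September 2083 contribute their day counts.
Then 28 days into October 2083.
Total: 12 + 30 + 31 + 30 + 31 + 31 + 30 + 31 + 30 + 31 + 31 + 28 + 31 + 30 + 31 + 30 + 31 + 31 + 30 + 28 = 588.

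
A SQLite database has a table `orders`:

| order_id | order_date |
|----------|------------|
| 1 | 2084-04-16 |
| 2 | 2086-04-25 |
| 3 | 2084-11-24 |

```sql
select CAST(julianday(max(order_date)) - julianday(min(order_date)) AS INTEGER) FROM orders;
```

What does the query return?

MIN = 2084-04-16, MAX = 2086-04-25.
14 days remain in April 2084 after the 16th (30 − 16).
Full months from May 2084 through March 2086 contribute their day counts.
Then 25 days into April 2086.
Total: 14 + 31 + 30 + 31 + 31 + 30 + 31 + 30 + 31 + 31 + 28 + 31 + 30 + 31 + 30 + 31 + 31 + 30 + 31 + 30 + 31 + 31 + 28 + 31 + 25 = 739.

739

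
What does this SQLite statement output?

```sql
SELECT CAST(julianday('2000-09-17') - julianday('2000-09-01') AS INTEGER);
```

16

Both dates are in September 2000: 17 − 1 = 16.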